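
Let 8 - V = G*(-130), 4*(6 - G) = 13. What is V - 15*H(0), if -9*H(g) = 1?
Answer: 2203/6 ≈ 367.17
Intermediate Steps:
G = 11/4 (G = 6 - 1/4*13 = 6 - 13/4 = 11/4 ≈ 2.7500)
H(g) = -1/9 (H(g) = -1/9*1 = -1/9)
V = 731/2 (V = 8 - 11*(-130)/4 = 8 - 1*(-715/2) = 8 + 715/2 = 731/2 ≈ 365.50)
V - 15*H(0) = 731/2 - 15*(-1)/9 = 731/2 - 1*(-5/3) = 731/2 + 5/3 = 2203/6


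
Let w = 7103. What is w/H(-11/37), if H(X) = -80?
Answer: -7103/80 ≈ -88.787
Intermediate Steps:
w/H(-11/37) = 7103/(-80) = 7103*(-1/80) = -7103/80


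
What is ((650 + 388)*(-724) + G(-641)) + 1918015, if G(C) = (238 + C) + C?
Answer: 1165459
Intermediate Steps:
G(C) = 238 + 2*C
((650 + 388)*(-724) + G(-641)) + 1918015 = ((650 + 388)*(-724) + (238 + 2*(-641))) + 1918015 = (1038*(-724) + (238 - 1282)) + 1918015 = (-751512 - 1044) + 1918015 = -752556 + 1918015 = 1165459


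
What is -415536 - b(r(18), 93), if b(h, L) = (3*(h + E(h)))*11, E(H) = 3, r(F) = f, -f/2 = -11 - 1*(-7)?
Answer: -415899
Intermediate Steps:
f = 8 (f = -2*(-11 - 1*(-7)) = -2*(-11 + 7) = -2*(-4) = 8)
r(F) = 8
b(h, L) = 99 + 33*h (b(h, L) = (3*(h + 3))*11 = (3*(3 + h))*11 = (9 + 3*h)*11 = 99 + 33*h)
-415536 - b(r(18), 93) = -415536 - (99 + 33*8) = -415536 - (99 + 264) = -415536 - 1*363 = -415536 - 363 = -415899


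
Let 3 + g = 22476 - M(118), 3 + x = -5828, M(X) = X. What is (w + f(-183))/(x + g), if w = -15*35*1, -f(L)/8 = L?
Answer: 313/5508 ≈ 0.056826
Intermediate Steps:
f(L) = -8*L
x = -5831 (x = -3 - 5828 = -5831)
g = 22355 (g = -3 + (22476 - 1*118) = -3 + (22476 - 118) = -3 + 22358 = 22355)
w = -525 (w = -525*1 = -525)
(w + f(-183))/(x + g) = (-525 - 8*(-183))/(-5831 + 22355) = (-525 + 1464)/16524 = 939*(1/16524) = 313/5508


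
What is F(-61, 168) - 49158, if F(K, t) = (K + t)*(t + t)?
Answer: -13206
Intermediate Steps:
F(K, t) = 2*t*(K + t) (F(K, t) = (K + t)*(2*t) = 2*t*(K + t))
F(-61, 168) - 49158 = 2*168*(-61 + 168) - 49158 = 2*168*107 - 49158 = 35952 - 49158 = -13206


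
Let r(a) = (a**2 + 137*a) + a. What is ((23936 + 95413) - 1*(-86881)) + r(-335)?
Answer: 272225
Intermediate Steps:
r(a) = a**2 + 138*a
((23936 + 95413) - 1*(-86881)) + r(-335) = ((23936 + 95413) - 1*(-86881)) - 335*(138 - 335) = (119349 + 86881) - 335*(-197) = 206230 + 65995 = 272225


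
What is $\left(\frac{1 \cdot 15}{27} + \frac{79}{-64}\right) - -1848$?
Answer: $\frac{1064057}{576} \approx 1847.3$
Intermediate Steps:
$\left(\frac{1 \cdot 15}{27} + \frac{79}{-64}\right) - -1848 = \left(15 \cdot \frac{1}{27} + 79 \left(- \frac{1}{64}\right)\right) + 1848 = \left(\frac{5}{9} - \frac{79}{64}\right) + 1848 = - \frac{391}{576} + 1848 = \frac{1064057}{576}$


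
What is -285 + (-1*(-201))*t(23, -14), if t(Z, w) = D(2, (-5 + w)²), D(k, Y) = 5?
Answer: 720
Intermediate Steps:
t(Z, w) = 5
-285 + (-1*(-201))*t(23, -14) = -285 - 1*(-201)*5 = -285 + 201*5 = -285 + 1005 = 720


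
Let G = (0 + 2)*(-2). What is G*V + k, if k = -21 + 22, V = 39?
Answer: -155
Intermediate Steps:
G = -4 (G = 2*(-2) = -4)
k = 1
G*V + k = -4*39 + 1 = -156 + 1 = -155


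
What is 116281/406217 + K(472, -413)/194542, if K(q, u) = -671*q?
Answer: -53016130101/39513133807 ≈ -1.3417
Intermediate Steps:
116281/406217 + K(472, -413)/194542 = 116281/406217 - 671*472/194542 = 116281*(1/406217) - 316712*1/194542 = 116281/406217 - 158356/97271 = -53016130101/39513133807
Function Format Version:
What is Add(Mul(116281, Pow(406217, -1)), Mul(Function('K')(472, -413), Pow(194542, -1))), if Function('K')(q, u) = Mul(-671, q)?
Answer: Rational(-53016130101, 39513133807) ≈ -1.3417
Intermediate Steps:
Add(Mul(116281, Pow(406217, -1)), Mul(Function('K')(472, -413), Pow(194542, -1))) = Add(Mul(116281, Pow(406217, -1)), Mul(Mul(-671, 472), Pow(194542, -1))) = Add(Mul(116281, Rational(1, 406217)), Mul(-316712, Rational(1, 194542))) = Add(Rational(116281, 406217), Rational(-158356, 97271)) = Rational(-53016130101, 39513133807)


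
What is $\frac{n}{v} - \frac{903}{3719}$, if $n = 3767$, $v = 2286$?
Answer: $\frac{11945215}{8501634} \approx 1.405$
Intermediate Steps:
$\frac{n}{v} - \frac{903}{3719} = \frac{3767}{2286} - \frac{903}{3719} = \frac{11945215}{8501634}$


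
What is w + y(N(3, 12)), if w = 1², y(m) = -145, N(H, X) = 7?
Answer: -144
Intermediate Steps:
w = 1
w + y(N(3, 12)) = 1 - 145 = -144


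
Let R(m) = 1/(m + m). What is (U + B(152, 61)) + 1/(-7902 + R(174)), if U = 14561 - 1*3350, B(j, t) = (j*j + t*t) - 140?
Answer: 104210020572/2749895 ≈ 37896.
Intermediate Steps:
B(j, t) = -140 + j**2 + t**2 (B(j, t) = (j**2 + t**2) - 140 = -140 + j**2 + t**2)
R(m) = 1/(2*m)
U = 11211 (U = 14561 - 3350 = 11211)
(U + B(152, 61)) + 1/(-7902 + R(174)) = (11211 + (-140 + 152**2 + 61**2)) + 1/(-7902 + (1/2)/174) = (11211 + (-140 + 23104 + 3721)) + 1/(-7902 + (1/2)*(1/174)) = (11211 + 26685) + 1/(-7902 + 1/348) = 37896 + 1/(-2749895/348) = 37896 - 348/2749895 = 104210020572/2749895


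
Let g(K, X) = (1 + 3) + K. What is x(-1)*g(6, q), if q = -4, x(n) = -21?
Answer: -210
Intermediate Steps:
g(K, X) = 4 + K
x(-1)*g(6, q) = -21*(4 + 6) = -21*10 = -210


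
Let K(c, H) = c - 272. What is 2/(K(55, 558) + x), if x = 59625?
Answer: 1/29704 ≈ 3.3666e-5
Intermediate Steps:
K(c, H) = -272 + c
2/(K(55, 558) + x) = 2/((-272 + 55) + 59625) = 2/(-217 + 59625) = 2/59408 = (1/59408)*2 = 1/29704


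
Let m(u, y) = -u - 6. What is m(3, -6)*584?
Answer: -5256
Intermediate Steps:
m(u, y) = -6 - u
m(3, -6)*584 = (-6 - 1*3)*584 = (-6 - 3)*584 = -9*584 = -5256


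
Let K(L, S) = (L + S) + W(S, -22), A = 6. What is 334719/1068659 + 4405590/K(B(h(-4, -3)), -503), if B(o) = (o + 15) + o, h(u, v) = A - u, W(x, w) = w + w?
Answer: -2353951013841/273576704 ≈ -8604.4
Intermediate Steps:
W(x, w) = 2*w
h(u, v) = 6 - u
B(o) = 15 + 2*o (B(o) = (15 + o) + o = 15 + 2*o)
K(L, S) = -44 + L + S (K(L, S) = (L + S) + 2*(-22) = (L + S) - 44 = -44 + L + S)
334719/1068659 + 4405590/K(B(h(-4, -3)), -503) = 334719/1068659 + 4405590/(-44 + (15 + 2*(6 - 1*(-4))) - 503) = 334719*(1/1068659) + 4405590/(-44 + (15 + 2*(6 + 4)) - 503) = 334719/1068659 + 4405590/(-44 + (15 + 2*10) - 503) = 334719/1068659 + 4405590/(-44 + (15 + 20) - 503) = 334719/1068659 + 4405590/(-44 + 35 - 503) = 334719/1068659 + 4405590/(-512) = 334719/1068659 + 4405590*(-1/512) = 334719/1068659 - 2202795/256 = -2353951013841/273576704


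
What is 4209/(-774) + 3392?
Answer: 873733/258 ≈ 3386.6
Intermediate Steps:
4209/(-774) + 3392 = 4209*(-1/774) + 3392 = -1403/258 + 3392 = 873733/258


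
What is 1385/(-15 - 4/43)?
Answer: -59555/649 ≈ -91.764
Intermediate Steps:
1385/(-15 - 4/43) = 1385/(-649/43) = -43/649*1385 = -59555/649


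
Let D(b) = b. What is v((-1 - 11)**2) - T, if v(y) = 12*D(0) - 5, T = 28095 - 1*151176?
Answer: 123076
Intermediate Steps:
T = -123081 (T = 28095 - 151176 = -123081)
v(y) = -5 (v(y) = 12*0 - 5 = 0 - 5 = -5)
v((-1 - 11)**2) - T = -5 - 1*(-123081) = -5 + 123081 = 123076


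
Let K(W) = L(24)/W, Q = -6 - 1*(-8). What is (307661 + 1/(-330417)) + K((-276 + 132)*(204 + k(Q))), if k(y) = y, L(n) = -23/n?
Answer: 8041429815250543/26137306368 ≈ 3.0766e+5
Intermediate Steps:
Q = 2 (Q = -6 + 8 = 2)
K(W) = -23/(24*W) (K(W) = (-23/24)/W = (-23*1/24)/W = -23/(24*W))
(307661 + 1/(-330417)) + K((-276 + 132)*(204 + k(Q))) = (307661 + 1/(-330417)) - 23*1/((-276 + 132)*(204 + 2))/24 = (307661 - 1/330417) - 23/(24*((-144*206))) = 101656424636/330417 - 23/24/(-29664) = 101656424636/330417 - 23/24*(-1/29664) = 101656424636/330417 + 23/711936 = 8041429815250543/26137306368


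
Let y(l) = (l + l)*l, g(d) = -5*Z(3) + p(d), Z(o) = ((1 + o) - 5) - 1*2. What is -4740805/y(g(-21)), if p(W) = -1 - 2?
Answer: -4740805/288 ≈ -16461.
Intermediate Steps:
Z(o) = -6 + o (Z(o) = (-4 + o) - 2 = -6 + o)
p(W) = -3
g(d) = 12 (g(d) = -5*(-6 + 3) - 3 = -5*(-3) - 3 = 15 - 3 = 12)
y(l) = 2*l² (y(l) = (2*l)*l = 2*l²)
-4740805/y(g(-21)) = -4740805/(2*12²) = -4740805/(2*144) = -4740805/288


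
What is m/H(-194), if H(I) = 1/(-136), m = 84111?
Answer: -11439096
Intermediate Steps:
H(I) = -1/136
m/H(-194) = 84111/(-1/136) = 84111*(-136) = -11439096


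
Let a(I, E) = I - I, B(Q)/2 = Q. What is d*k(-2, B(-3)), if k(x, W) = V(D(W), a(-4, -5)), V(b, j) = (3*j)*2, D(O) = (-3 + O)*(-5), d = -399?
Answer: 0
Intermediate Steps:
B(Q) = 2*Q
a(I, E) = 0
D(O) = 15 - 5*O
V(b, j) = 6*j
k(x, W) = 0 (k(x, W) = 6*0 = 0)
d*k(-2, B(-3)) = -399*0 = 0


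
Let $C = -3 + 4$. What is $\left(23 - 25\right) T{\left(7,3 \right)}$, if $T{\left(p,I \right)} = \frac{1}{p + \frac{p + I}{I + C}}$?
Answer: $- \frac{4}{19} \approx -0.21053$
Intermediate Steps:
$C = 1$
$T{\left(p,I \right)} = \frac{1}{p + \frac{I + p}{1 + I}}$ ($T{\left(p,I \right)} = \frac{1}{p + \frac{p + I}{I + 1}} = \frac{1}{p + \frac{I + p}{1 + I}}$)
$\left(23 - 25\right) T{\left(7,3 \right)} = \left(23 - 25\right) \frac{1 + 3}{3 + 2 \cdot 7 + 3 \cdot 7} = - 2 \frac{1}{3 + 14 + 21} \cdot 4 = - 2 \cdot \frac{1}{38} \cdot 4 = \left(-2\right) \frac{2}{19} = - \frac{4}{19}$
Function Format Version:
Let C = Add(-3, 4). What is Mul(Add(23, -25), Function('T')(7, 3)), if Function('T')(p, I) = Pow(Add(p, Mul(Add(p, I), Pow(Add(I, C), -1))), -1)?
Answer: Rational(-4, 19) ≈ -0.21053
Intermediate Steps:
C = 1
Function('T')(p, I) = Pow(Add(p, Mul(Pow(Add(1, I), -1), Add(I, p))), -1) (Function('T')(p, I) = Pow(Add(p, Mul(Add(p, I), Pow(Add(I, 1), -1))), -1) = Pow(Add(p, Mul(Add(I, p), Pow(Add(1, I), -1))), -1) = Pow(Add(p, Mul(Pow(Add(1, I), -1), Add(I, p))), -1))
Mul(Add(23, -25), Function('T')(7, 3)) = Mul(Add(23, -25), Mul(Pow(Add(3, Mul(2, 7), Mul(3, 7)), -1), Add(1, 3))) = Mul(-2, Mul(Pow(Add(3, 14, 21), -1), 4)) = Mul(-2, Mul(Pow(38, -1), 4)) = Mul(-2, Mul(Rational(1, 38), 4)) = Mul(-2, Rational(2, 19)) = Rational(-4, 19)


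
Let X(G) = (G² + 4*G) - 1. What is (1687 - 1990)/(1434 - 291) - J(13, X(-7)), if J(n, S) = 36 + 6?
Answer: -16103/381 ≈ -42.265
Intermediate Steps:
X(G) = -1 + G² + 4*G
J(n, S) = 42
(1687 - 1990)/(1434 - 291) - J(13, X(-7)) = (1687 - 1990)/(1434 - 291) - 1*42 = -303/1143 - 42 = -303*1/1143 - 42 = -101/381 - 42 = -16103/381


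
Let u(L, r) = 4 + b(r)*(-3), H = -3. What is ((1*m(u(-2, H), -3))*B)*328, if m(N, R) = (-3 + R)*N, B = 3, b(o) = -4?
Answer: -94464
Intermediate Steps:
u(L, r) = 16 (u(L, r) = 4 - 4*(-3) = 4 + 12 = 16)
m(N, R) = N*(-3 + R)
((1*m(u(-2, H), -3))*B)*328 = ((1*(16*(-3 - 3)))*3)*328 = ((1*(16*(-6)))*3)*328 = ((1*(-96))*3)*328 = -96*3*328 = -288*328 = -94464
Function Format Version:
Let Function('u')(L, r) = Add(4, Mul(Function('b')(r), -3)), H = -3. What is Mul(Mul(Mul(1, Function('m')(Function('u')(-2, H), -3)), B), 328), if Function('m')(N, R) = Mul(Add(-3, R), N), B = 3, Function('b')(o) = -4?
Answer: -94464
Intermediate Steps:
Function('u')(L, r) = 16 (Function('u')(L, r) = Add(4, Mul(-4, -3)) = Add(4, 12) = 16)
Function('m')(N, R) = Mul(N, Add(-3, R))
Mul(Mul(Mul(1, Function('m')(Function('u')(-2, H), -3)), B), 328) = Mul(Mul(Mul(1, Mul(16, Add(-3, -3))), 3), 328) = Mul(Mul(Mul(1, Mul(16, -6)), 3), 328) = Mul(Mul(Mul(1, -96), 3), 328) = Mul(Mul(-96, 3), 328) = Mul(-288, 328) = -94464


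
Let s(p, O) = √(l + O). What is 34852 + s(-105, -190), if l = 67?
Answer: 34852 + I*√123 ≈ 34852.0 + 11.091*I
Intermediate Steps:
s(p, O) = √(67 + O)
34852 + s(-105, -190) = 34852 + √(67 - 190) = 34852 + √(-123) = 34852 + I*√123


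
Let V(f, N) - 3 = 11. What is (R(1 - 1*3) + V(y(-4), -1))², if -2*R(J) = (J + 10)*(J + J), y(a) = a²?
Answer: 900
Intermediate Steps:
V(f, N) = 14 (V(f, N) = 3 + 11 = 14)
R(J) = -J*(10 + J) (R(J) = -(J + 10)*(J + J)/2 = -(10 + J)*2*J/2 = -J*(10 + J))
(R(1 - 1*3) + V(y(-4), -1))² = (-(1 - 1*3)*(10 + (1 - 1*3)) + 14)² = (-(1 - 3)*(10 + (1 - 3)) + 14)² = (-1*(-2)*(10 - 2) + 14)² = (-1*(-2)*8 + 14)² = (16 + 14)² = 30² = 900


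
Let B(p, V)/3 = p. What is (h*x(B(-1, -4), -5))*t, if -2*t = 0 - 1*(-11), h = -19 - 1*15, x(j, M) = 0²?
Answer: 0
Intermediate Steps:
B(p, V) = 3*p
x(j, M) = 0
h = -34 (h = -19 - 15 = -34)
t = -11/2 (t = -(0 - 1*(-11))/2 = -(0 + 11)/2 = -½*11 = -11/2 ≈ -5.5000)
(h*x(B(-1, -4), -5))*t = -34*0*(-11/2) = 0*(-11/2) = 0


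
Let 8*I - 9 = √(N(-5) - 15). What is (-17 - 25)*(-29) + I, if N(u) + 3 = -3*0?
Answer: 9753/8 + 3*I*√2/8 ≈ 1219.1 + 0.53033*I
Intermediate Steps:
N(u) = -3 (N(u) = -3 - 3*0 = -3 + 0 = -3)
I = 9/8 + 3*I*√2/8 (I = 9/8 + √(-3 - 15)/8 = 9/8 + √(-18)/8 = 9/8 + (3*I*√2)/8 = 9/8 + 3*I*√2/8 ≈ 1.125 + 0.53033*I)
(-17 - 25)*(-29) + I = (-17 - 25)*(-29) + (9/8 + 3*I*√2/8) = -42*(-29) + (9/8 + 3*I*√2/8) = 1218 + (9/8 + 3*I*√2/8) = 9753/8 + 3*I*√2/8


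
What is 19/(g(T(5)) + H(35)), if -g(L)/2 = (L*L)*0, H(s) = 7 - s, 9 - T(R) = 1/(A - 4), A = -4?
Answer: -19/28 ≈ -0.67857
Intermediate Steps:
T(R) = 73/8 (T(R) = 9 - 1/(-4 - 4) = 9 - 1/(-8) = 9 - 1*(-⅛) = 9 + ⅛ = 73/8)
g(L) = 0 (g(L) = -2*L*L*0 = -2*L²*0 = -2*0 = 0)
19/(g(T(5)) + H(35)) = 19/(0 + (7 - 1*35)) = 19/(0 + (7 - 35)) = 19/(0 - 28) = 19/(-28) = -1/28*19 = -19/28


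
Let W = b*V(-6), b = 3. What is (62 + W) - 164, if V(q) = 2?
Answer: -96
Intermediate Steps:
W = 6 (W = 3*2 = 6)
(62 + W) - 164 = (62 + 6) - 164 = 68 - 164 = -96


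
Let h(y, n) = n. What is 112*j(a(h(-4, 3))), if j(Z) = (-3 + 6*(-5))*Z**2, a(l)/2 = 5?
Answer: -369600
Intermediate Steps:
a(l) = 10 (a(l) = 2*5 = 10)
j(Z) = -33*Z**2 (j(Z) = (-3 - 30)*Z**2 = -33*Z**2)
112*j(a(h(-4, 3))) = 112*(-33*10**2) = 112*(-33*100) = 112*(-3300) = -369600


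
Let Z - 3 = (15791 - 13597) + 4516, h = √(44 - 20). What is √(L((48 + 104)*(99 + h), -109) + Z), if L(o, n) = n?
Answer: 2*√1651 ≈ 81.265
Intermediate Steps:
h = 2*√6 (h = √24 = 2*√6 ≈ 4.8990)
Z = 6713 (Z = 3 + ((15791 - 13597) + 4516) = 3 + (2194 + 4516) = 3 + 6710 = 6713)
√(L((48 + 104)*(99 + h), -109) + Z) = √(-109 + 6713) = √6604 = 2*√1651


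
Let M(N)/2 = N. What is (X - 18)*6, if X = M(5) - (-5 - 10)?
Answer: 42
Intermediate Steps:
M(N) = 2*N
X = 25 (X = 2*5 - (-5 - 10) = 10 - 1*(-15) = 10 + 15 = 25)
(X - 18)*6 = (25 - 18)*6 = 7*6 = 42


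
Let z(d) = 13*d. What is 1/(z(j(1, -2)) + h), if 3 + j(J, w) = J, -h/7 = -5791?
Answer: 1/40511 ≈ 2.4685e-5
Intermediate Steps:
h = 40537 (h = -7*(-5791) = 40537)
j(J, w) = -3 + J
1/(z(j(1, -2)) + h) = 1/(13*(-3 + 1) + 40537) = 1/(13*(-2) + 40537) = 1/(-26 + 40537) = 1/40511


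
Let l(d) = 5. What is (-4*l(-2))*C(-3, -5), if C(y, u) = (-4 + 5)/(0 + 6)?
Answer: -10/3 ≈ -3.3333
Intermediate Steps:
C(y, u) = 1/6
(-4*l(-2))*C(-3, -5) = -4*5*(1/6) = -20*1/6 = -10/3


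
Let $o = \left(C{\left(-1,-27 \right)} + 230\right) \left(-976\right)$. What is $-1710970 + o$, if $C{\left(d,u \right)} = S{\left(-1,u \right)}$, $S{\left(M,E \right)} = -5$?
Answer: $-1930570$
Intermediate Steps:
$C{\left(d,u \right)} = -5$
$o = -219600$ ($o = \left(-5 + 230\right) \left(-976\right) = 225 \left(-976\right) = -219600$)
$-1710970 + o = -1710970 - 219600 = -1930570$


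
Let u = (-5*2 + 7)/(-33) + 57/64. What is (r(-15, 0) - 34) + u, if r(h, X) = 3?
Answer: -21133/704 ≈ -30.018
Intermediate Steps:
u = 691/704 (u = (-10 + 7)*(-1/33) + 57*(1/64) = -3*(-1/33) + 57/64 = 1/11 + 57/64 = 691/704 ≈ 0.98153)
(r(-15, 0) - 34) + u = (3 - 34) + 691/704 = -31 + 691/704 = -21133/704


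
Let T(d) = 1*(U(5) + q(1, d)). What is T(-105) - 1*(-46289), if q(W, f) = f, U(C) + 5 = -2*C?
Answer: 46169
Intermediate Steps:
U(C) = -5 - 2*C
T(d) = -15 + d (T(d) = 1*((-5 - 2*5) + d) = 1*((-5 - 10) + d) = 1*(-15 + d) = -15 + d)
T(-105) - 1*(-46289) = (-15 - 105) - 1*(-46289) = -120 + 46289 = 46169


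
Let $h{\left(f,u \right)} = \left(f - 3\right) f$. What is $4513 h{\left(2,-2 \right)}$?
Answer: $-9026$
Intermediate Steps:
$h{\left(f,u \right)} = f \left(-3 + f\right)$ ($h{\left(f,u \right)} = \left(-3 + f\right) f = f \left(-3 + f\right)$)
$4513 h{\left(2,-2 \right)} = 4513 \cdot 2 \left(-3 + 2\right) = 4513 \cdot 2 \left(-1\right) = 4513 \left(-2\right) = -9026$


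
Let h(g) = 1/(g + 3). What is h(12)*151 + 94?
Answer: 1561/15 ≈ 104.07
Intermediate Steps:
h(g) = 1/(3 + g)
h(12)*151 + 94 = 151/(3 + 12) + 94 = 151/15 + 94 = 1561/15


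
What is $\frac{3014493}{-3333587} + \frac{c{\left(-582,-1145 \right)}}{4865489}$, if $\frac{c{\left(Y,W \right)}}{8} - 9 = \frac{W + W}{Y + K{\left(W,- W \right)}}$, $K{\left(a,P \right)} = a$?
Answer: $- \frac{25329403250041211}{28011129828107261} \approx -0.90426$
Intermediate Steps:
$c{\left(Y,W \right)} = 72 + \frac{16 W}{W + Y}$ ($c{\left(Y,W \right)} = 72 + 8 \frac{W + W}{Y + W} = 72 + 8 \frac{2 W}{W + Y} = 72 + \frac{16 W}{W + Y}$)
$\frac{3014493}{-3333587} + \frac{c{\left(-582,-1145 \right)}}{4865489} = \frac{3014493}{-3333587} + \frac{8 \frac{1}{-1145 - 582} \left(9 \left(-582\right) + 11 \left(-1145\right)\right)}{4865489} = 3014493 \left(- \frac{1}{3333587}\right) + \frac{8 \left(-5238 - 12595\right)}{-1727} \cdot \frac{1}{4865489} = - \frac{3014493}{3333587} + 8 \left(- \frac{1}{1727}\right) \left(-17833\right) \frac{1}{4865489} = - \frac{3014493}{3333587} + \frac{142664}{1727} \cdot \frac{1}{4865489} = - \frac{3014493}{3333587} + \frac{142664}{8402699503} = - \frac{25329403250041211}{28011129828107261}$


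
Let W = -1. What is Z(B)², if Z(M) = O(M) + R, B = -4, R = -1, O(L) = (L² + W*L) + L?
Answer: 225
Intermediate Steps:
O(L) = L² (O(L) = (L² - L) + L = L²)
Z(M) = -1 + M² (Z(M) = M² - 1 = -1 + M²)
Z(B)² = (-1 + (-4)²)² = (-1 + 16)² = 15² = 225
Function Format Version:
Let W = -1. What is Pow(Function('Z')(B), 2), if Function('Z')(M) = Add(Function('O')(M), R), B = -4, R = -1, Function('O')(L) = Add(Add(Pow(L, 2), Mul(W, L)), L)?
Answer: 225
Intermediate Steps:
Function('O')(L) = Pow(L, 2) (Function('O')(L) = Add(Add(Pow(L, 2), Mul(-1, L)), L) = Pow(L, 2))
Function('Z')(M) = Add(-1, Pow(M, 2)) (Function('Z')(M) = Add(Pow(M, 2), -1) = Add(-1, Pow(M, 2)))
Pow(Function('Z')(B), 2) = Pow(Add(-1, Pow(-4, 2)), 2) = Pow(Add(-1, 16), 2) = Pow(15, 2) = 225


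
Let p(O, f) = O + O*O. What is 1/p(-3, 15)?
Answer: 1/6 ≈ 0.16667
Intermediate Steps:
p(O, f) = O + O**2
1/p(-3, 15) = 1/(-3*(1 - 3)) = 1/(-3*(-2)) = 1/6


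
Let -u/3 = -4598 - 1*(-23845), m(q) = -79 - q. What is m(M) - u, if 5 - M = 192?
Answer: 57849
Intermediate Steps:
M = -187 (M = 5 - 1*192 = 5 - 192 = -187)
u = -57741 (u = -3*(-4598 - 1*(-23845)) = -3*(-4598 + 23845) = -3*19247 = -57741)
m(M) - u = (-79 - 1*(-187)) - 1*(-57741) = (-79 + 187) + 57741 = 108 + 57741 = 57849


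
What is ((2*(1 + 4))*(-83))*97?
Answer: -80510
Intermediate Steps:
((2*(1 + 4))*(-83))*97 = ((2*5)*(-83))*97 = (10*(-83))*97 = -830*97 = -80510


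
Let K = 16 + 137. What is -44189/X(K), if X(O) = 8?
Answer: -44189/8 ≈ -5523.6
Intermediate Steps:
K = 153
-44189/X(K) = -44189/8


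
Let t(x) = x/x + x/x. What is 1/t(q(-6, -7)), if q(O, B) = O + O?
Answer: ½ ≈ 0.50000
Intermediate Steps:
q(O, B) = 2*O
t(x) = 2 (t(x) = 1 + 1 = 2)
1/t(q(-6, -7)) = 1/2 = ½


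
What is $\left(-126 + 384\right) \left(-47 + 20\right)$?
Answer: $-6966$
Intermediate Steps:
$\left(-126 + 384\right) \left(-47 + 20\right) = 258 \left(-27\right) = -6966$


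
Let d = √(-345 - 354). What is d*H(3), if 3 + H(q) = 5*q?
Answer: 12*I*√699 ≈ 317.26*I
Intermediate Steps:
H(q) = -3 + 5*q
d = I*√699 (d = √(-699) = I*√699 ≈ 26.439*I)
d*H(3) = (I*√699)*(-3 + 5*3) = (I*√699)*(-3 + 15) = (I*√699)*12 = 12*I*√699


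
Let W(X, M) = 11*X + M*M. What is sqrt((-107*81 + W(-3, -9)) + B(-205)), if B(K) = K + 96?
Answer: 2*I*sqrt(2182) ≈ 93.424*I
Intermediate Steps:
W(X, M) = M**2 + 11*X (W(X, M) = 11*X + M**2 = M**2 + 11*X)
B(K) = 96 + K
sqrt((-107*81 + W(-3, -9)) + B(-205)) = sqrt((-107*81 + ((-9)**2 + 11*(-3))) + (96 - 205)) = sqrt((-8667 + (81 - 33)) - 109) = sqrt((-8667 + 48) - 109) = sqrt(-8619 - 109) = sqrt(-8728) = 2*I*sqrt(2182)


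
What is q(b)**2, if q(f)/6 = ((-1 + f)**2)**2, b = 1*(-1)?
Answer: 9216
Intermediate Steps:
b = -1
q(f) = 6*(-1 + f)**4 (q(f) = 6*((-1 + f)**2)**2 = 6*(-1 + f)**4)
q(b)**2 = (6*(-1 - 1)**4)**2 = (6*(-2)**4)**2 = (6*16)**2 = 96**2 = 9216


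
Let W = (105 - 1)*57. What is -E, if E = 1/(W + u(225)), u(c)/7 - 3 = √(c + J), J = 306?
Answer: -661/3929398 + 7*√59/11788194 ≈ -0.00016366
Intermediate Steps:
W = 5928 (W = 104*57 = 5928)
u(c) = 21 + 7*√(306 + c) (u(c) = 21 + 7*√(c + 306) = 21 + 7*√(306 + c))
E = 1/(5949 + 21*√59) (E = 1/(5928 + (21 + 7*√(306 + 225))) = 1/(5928 + (21 + 7*√531)) = 1/(5928 + (21 + 7*(3*√59))) = 1/(5928 + (21 + 21*√59)) = 1/(5949 + 21*√59) ≈ 0.00016366)
-E = -(661/3929398 - 7*√59/11788194) = -661/3929398 + 7*√59/11788194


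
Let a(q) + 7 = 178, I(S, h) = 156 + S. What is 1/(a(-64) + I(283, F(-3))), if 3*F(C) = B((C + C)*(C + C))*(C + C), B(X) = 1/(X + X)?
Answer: 1/610 ≈ 0.0016393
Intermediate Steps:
B(X) = 1/(2*X)
F(C) = 1/(12*C) (F(C) = ((1/(2*(((C + C)*(C + C)))))*(C + C))/3 = ((1/(2*(((2*C)*(2*C)))))*(2*C))/3 = ((1/(2*((4*C²))))*(2*C))/3 = (((1/(4*C²))/2)*(2*C))/3 = ((1/(8*C²))*(2*C))/3 = (1/(4*C))/3 = 1/(12*C))
a(q) = 171 (a(q) = -7 + 178 = 171)
1/(a(-64) + I(283, F(-3))) = 1/(171 + (156 + 283)) = 1/(171 + 439) = 1/610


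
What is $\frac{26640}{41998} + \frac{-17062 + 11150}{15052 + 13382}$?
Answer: $\frac{127297396}{298542783} \approx 0.4264$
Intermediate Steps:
$\frac{26640}{41998} + \frac{-17062 + 11150}{15052 + 13382} = 26640 \cdot \frac{1}{41998} - \frac{5912}{28434} = \frac{13320}{20999} - \frac{2956}{14217} = \frac{127297396}{298542783}$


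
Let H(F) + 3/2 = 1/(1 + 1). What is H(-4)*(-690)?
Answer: 690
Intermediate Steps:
H(F) = -1 (H(F) = -3/2 + 1/(1 + 1) = -3/2 + 1/2 = -3/2 + ½ = -1)
H(-4)*(-690) = -1*(-690) = 690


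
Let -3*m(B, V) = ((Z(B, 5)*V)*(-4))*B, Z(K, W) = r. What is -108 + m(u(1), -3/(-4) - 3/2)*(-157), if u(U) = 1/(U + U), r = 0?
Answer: -108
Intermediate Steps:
Z(K, W) = 0
u(U) = 1/(2*U)
m(B, V) = 0 (m(B, V) = -(0*V)*(-4)*B/3 = -0*(-4)*B/3 = -0*B = -⅓*0 = 0)
-108 + m(u(1), -3/(-4) - 3/2)*(-157) = -108 + 0*(-157) = -108 + 0 = -108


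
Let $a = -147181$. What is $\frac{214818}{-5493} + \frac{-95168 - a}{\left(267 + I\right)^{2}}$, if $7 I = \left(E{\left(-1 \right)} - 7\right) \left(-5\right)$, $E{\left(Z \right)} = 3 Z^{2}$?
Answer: $- \frac{250846639179}{6533595751} \approx -38.393$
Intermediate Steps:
$I = \frac{20}{7}$ ($I = \frac{\left(3 \left(-1\right)^{2} - 7\right) \left(-5\right)}{7} = \frac{\left(3 \cdot 1 - 7\right) \left(-5\right)}{7} = \frac{\left(3 - 7\right) \left(-5\right)}{7} = \frac{\left(-4\right) \left(-5\right)}{7} = \frac{1}{7} \cdot 20 = \frac{20}{7} \approx 2.8571$)
$\frac{214818}{-5493} + \frac{-95168 - a}{\left(267 + I\right)^{2}} = \frac{214818}{-5493} + \frac{-95168 - -147181}{\left(267 + \frac{20}{7}\right)^{2}} = 214818 \left(- \frac{1}{5493}\right) + \frac{-95168 + 147181}{\left(\frac{1889}{7}\right)^{2}} = - \frac{71606}{1831} + \frac{52013}{\frac{3568321}{49}} = - \frac{71606}{1831} + 52013 \cdot \frac{49}{3568321} = - \frac{71606}{1831} + \frac{2548637}{3568321} = - \frac{250846639179}{6533595751}$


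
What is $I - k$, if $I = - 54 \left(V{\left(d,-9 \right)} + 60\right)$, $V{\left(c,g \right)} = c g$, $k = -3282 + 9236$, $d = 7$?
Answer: $-5792$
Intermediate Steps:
$k = 5954$
$I = 162$ ($I = - 54 \left(7 \left(-9\right) + 60\right) = - 54 \left(-63 + 60\right) = \left(-54\right) \left(-3\right) = 162$)
$I - k = 162 - 5954 = -5792$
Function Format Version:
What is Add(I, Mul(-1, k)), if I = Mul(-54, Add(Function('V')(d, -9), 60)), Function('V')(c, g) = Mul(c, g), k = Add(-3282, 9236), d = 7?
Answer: -5792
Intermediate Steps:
k = 5954
I = 162 (I = Mul(-54, Add(Mul(7, -9), 60)) = Mul(-54, Add(-63, 60)) = Mul(-54, -3) = 162)
Add(I, Mul(-1, k)) = Add(162, Mul(-1, 5954)) = Add(162, -5954) = -5792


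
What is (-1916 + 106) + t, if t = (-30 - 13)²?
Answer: 39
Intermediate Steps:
t = 1849 (t = (-43)² = 1849)
(-1916 + 106) + t = (-1916 + 106) + 1849 = -1810 + 1849 = 39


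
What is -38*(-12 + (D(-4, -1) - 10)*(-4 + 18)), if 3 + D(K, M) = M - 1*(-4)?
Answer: 5776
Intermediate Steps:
D(K, M) = 1 + M (D(K, M) = -3 + (M - 1*(-4)) = -3 + (M + 4) = -3 + (4 + M) = 1 + M)
-38*(-12 + (D(-4, -1) - 10)*(-4 + 18)) = -38*(-12 + ((1 - 1) - 10)*(-4 + 18)) = -38*(-12 + (0 - 10)*14) = -38*(-12 - 10*14) = -38*(-12 - 140) = -38*(-152) = 5776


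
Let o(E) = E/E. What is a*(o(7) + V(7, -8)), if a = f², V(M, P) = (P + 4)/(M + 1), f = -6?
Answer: 18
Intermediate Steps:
V(M, P) = (4 + P)/(1 + M)
o(E) = 1
a = 36 (a = (-6)² = 36)
a*(o(7) + V(7, -8)) = 36*(1 + (4 - 8)/(1 + 7)) = 36*(1 - 4/8) = 36*(1 + (⅛)*(-4)) = 36*(1 - ½) = 36*(½) = 18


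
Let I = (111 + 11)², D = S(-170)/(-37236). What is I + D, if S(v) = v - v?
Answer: 14884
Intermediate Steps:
S(v) = 0
D = 0 (D = 0/(-37236) = 0*(-1/37236) = 0)
I = 14884 (I = 122² = 14884)
I + D = 14884 + 0 = 14884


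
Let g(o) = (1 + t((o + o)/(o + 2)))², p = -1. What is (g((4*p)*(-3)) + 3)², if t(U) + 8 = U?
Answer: 2298256/2401 ≈ 957.21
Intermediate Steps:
t(U) = -8 + U
g(o) = (-7 + 2*o/(2 + o))² (g(o) = (1 + (-8 + (o + o)/(o + 2)))² = (1 + (-8 + (2*o)/(2 + o)))² = (1 + (-8 + 2*o/(2 + o)))² = (-7 + 2*o/(2 + o))²)
(g((4*p)*(-3)) + 3)² = ((14 + 5*((4*(-1))*(-3)))²/(2 + (4*(-1))*(-3))² + 3)² = ((14 + 5*(-4*(-3)))²/(2 - 4*(-3))² + 3)² = ((14 + 5*12)²/(2 + 12)² + 3)² = ((14 + 60)²/14² + 3)² = ((1/196)*74² + 3)² = ((1/196)*5476 + 3)² = (1369/49 + 3)² = (1516/49)² = 2298256/2401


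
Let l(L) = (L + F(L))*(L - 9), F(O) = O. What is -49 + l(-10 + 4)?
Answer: 131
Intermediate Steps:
l(L) = 2*L*(-9 + L) (l(L) = (L + L)*(L - 9) = (2*L)*(-9 + L) = 2*L*(-9 + L))
-49 + l(-10 + 4) = -49 + 2*(-10 + 4)*(-9 + (-10 + 4)) = -49 + 2*(-6)*(-9 - 6) = -49 + 2*(-6)*(-15) = -49 + 180 = 131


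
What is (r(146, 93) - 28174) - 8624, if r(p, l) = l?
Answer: -36705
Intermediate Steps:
(r(146, 93) - 28174) - 8624 = (93 - 28174) - 8624 = -28081 - 8624 = -36705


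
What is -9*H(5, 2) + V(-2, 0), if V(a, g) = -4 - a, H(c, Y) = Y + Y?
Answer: -38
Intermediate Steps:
H(c, Y) = 2*Y
-9*H(5, 2) + V(-2, 0) = -18*2 + (-4 - 1*(-2)) = -9*4 + (-4 + 2) = -36 - 2 = -38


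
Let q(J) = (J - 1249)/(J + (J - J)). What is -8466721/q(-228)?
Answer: -1930412388/1477 ≈ -1.3070e+6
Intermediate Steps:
q(J) = (-1249 + J)/J (q(J) = (-1249 + J)/(J + 0) = (-1249 + J)/J)
-8466721/q(-228) = -8466721*(-228/(-1249 - 228)) = -8466721/((-1/228*(-1477))) = -8466721/1477/228 = -8466721*228/1477 = -1930412388/1477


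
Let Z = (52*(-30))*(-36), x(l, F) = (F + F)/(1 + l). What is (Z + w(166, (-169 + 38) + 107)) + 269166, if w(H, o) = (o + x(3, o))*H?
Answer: 319350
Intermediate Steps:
x(l, F) = 2*F/(1 + l) (x(l, F) = (2*F)/(1 + l) = 2*F/(1 + l))
w(H, o) = 3*H*o/2 (w(H, o) = (o + 2*o/(1 + 3))*H = (o + 2*o/4)*H = (o + 2*o*(¼))*H = (o + o/2)*H = (3*o/2)*H = 3*H*o/2)
Z = 56160 (Z = -1560*(-36) = 56160)
(Z + w(166, (-169 + 38) + 107)) + 269166 = (56160 + (3/2)*166*((-169 + 38) + 107)) + 269166 = (56160 + (3/2)*166*(-131 + 107)) + 269166 = (56160 + (3/2)*166*(-24)) + 269166 = (56160 - 5976) + 269166 = 50184 + 269166 = 319350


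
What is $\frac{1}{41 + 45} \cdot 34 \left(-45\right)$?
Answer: $- \frac{765}{43} \approx -17.791$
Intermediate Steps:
$\frac{1}{41 + 45} \cdot 34 \left(-45\right) = \frac{1}{86} \cdot 34 \left(-45\right) = \frac{17}{43} \left(-45\right) = - \frac{765}{43}$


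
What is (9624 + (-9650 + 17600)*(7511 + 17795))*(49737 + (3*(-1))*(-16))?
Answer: 10016359850340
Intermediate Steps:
(9624 + (-9650 + 17600)*(7511 + 17795))*(49737 + (3*(-1))*(-16)) = (9624 + 7950*25306)*(49737 - 3*(-16)) = (9624 + 201182700)*(49737 + 48) = 201192324*49785 = 10016359850340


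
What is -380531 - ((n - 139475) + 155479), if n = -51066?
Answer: -345469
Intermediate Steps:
-380531 - ((n - 139475) + 155479) = -380531 - ((-51066 - 139475) + 155479) = -380531 - (-190541 + 155479) = -380531 - 1*(-35062) = -380531 + 35062 = -345469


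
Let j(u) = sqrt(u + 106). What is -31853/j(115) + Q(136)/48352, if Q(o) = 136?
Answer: 17/6044 - 31853*sqrt(221)/221 ≈ -2142.7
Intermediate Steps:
j(u) = sqrt(106 + u)
-31853/j(115) + Q(136)/48352 = -31853/sqrt(106 + 115) + 136/48352 = -31853*sqrt(221)/221 + 136*(1/48352) = -31853*sqrt(221)/221 + 17/6044 = 17/6044 - 31853*sqrt(221)/221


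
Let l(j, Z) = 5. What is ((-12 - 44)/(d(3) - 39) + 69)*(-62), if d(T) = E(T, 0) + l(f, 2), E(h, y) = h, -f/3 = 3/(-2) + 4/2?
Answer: -4390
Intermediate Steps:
f = -3/2 (f = -3*(3/(-2) + 4/2) = -3*(3*(-1/2) + 4*(1/2)) = -3*(-3/2 + 2) = -3*1/2 = -3/2 ≈ -1.5000)
d(T) = 5 + T (d(T) = T + 5 = 5 + T)
((-12 - 44)/(d(3) - 39) + 69)*(-62) = ((-12 - 44)/((5 + 3) - 39) + 69)*(-62) = (-56/(8 - 39) + 69)*(-62) = (-56/(-31) + 69)*(-62) = (-56*(-1/31) + 69)*(-62) = (56/31 + 69)*(-62) = (2195/31)*(-62) = -4390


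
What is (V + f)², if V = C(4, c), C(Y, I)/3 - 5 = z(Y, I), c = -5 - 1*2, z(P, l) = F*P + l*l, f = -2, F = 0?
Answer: 25600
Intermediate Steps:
z(P, l) = l² (z(P, l) = 0*P + l*l = 0 + l² = l²)
c = -7 (c = -5 - 2 = -7)
C(Y, I) = 15 + 3*I²
V = 162 (V = 15 + 3*(-7)² = 15 + 3*49 = 15 + 147 = 162)
(V + f)² = (162 - 2)² = 160² = 25600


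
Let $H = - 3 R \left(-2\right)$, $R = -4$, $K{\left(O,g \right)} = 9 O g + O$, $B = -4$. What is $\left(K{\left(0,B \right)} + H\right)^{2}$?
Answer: $576$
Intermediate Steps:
$K{\left(O,g \right)} = O + 9 O g$ ($K{\left(O,g \right)} = 9 O g + O = O + 9 O g$)
$H = -24$ ($H = \left(-3\right) \left(-4\right) \left(-2\right) = 12 \left(-2\right) = -24$)
$\left(K{\left(0,B \right)} + H\right)^{2} = \left(0 \left(1 + 9 \left(-4\right)\right) - 24\right)^{2} = \left(0 \left(1 - 36\right) - 24\right)^{2} = \left(0 \left(-35\right) - 24\right)^{2} = \left(0 - 24\right)^{2} = \left(-24\right)^{2} = 576$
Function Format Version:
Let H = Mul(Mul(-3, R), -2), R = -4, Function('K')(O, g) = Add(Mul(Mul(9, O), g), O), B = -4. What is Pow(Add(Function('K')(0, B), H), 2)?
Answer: 576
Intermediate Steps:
Function('K')(O, g) = Add(O, Mul(9, O, g)) (Function('K')(O, g) = Add(Mul(9, O, g), O) = Add(O, Mul(9, O, g)))
H = -24 (H = Mul(Mul(-3, -4), -2) = Mul(12, -2) = -24)
Pow(Add(Function('K')(0, B), H), 2) = Pow(Add(Mul(0, Add(1, Mul(9, -4))), -24), 2) = Pow(Add(Mul(0, Add(1, -36)), -24), 2) = Pow(Add(Mul(0, -35), -24), 2) = Pow(Add(0, -24), 2) = Pow(-24, 2) = 576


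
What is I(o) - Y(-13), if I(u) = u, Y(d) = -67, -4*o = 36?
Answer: 58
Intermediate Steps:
o = -9 (o = -1/4*36 = -9)
I(o) - Y(-13) = -9 - 1*(-67) = -9 + 67 = 58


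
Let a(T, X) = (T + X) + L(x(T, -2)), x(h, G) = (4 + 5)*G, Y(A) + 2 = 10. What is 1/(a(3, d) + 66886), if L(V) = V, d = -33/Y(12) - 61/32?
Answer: 32/2139679 ≈ 1.4956e-5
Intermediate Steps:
Y(A) = 8 (Y(A) = -2 + 10 = 8)
d = -193/32 (d = -33/8 - 61/32 = -193/32 ≈ -6.0313)
x(h, G) = 9*G
a(T, X) = -18 + T + X (a(T, X) = (T + X) + 9*(-2) = (T + X) - 18 = -18 + T + X)
1/(a(3, d) + 66886) = 1/((-18 + 3 - 193/32) + 66886) = 1/(-673/32 + 66886) = 1/(2139679/32) = 32/2139679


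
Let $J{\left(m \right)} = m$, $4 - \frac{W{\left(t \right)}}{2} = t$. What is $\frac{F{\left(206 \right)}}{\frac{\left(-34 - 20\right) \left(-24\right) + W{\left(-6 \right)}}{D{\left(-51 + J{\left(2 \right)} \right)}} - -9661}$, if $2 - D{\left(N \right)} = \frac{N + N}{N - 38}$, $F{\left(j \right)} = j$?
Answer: $\frac{1957}{106091} \approx 0.018446$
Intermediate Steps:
$W{\left(t \right)} = 8 - 2 t$
$D{\left(N \right)} = 2 - \frac{2 N}{-38 + N}$ ($D{\left(N \right)} = 2 - \frac{N + N}{N - 38} = 2 - \frac{2 N}{-38 + N}$)
$\frac{F{\left(206 \right)}}{\frac{\left(-34 - 20\right) \left(-24\right) + W{\left(-6 \right)}}{D{\left(-51 + J{\left(2 \right)} \right)}} - -9661} = \frac{206}{\frac{\left(-34 - 20\right) \left(-24\right) + \left(8 - -12\right)}{\left(-76\right) \frac{1}{-38 + \left(-51 + 2\right)}} - -9661} = \frac{206}{\frac{\left(-54\right) \left(-24\right) + \left(8 + 12\right)}{\left(-76\right) \frac{1}{-38 - 49}} + 9661} = \frac{206}{\frac{1296 + 20}{\left(-76\right) \frac{1}{-87}} + 9661} = \frac{206}{\frac{1316}{\left(-76\right) \left(- \frac{1}{87}\right)} + 9661} = \frac{206}{\frac{1316}{\frac{76}{87}} + 9661} = \frac{206}{1316 \cdot \frac{87}{76} + 9661} = \frac{206}{\frac{28623}{19} + 9661} = \frac{206}{\frac{212182}{19}} = 206 \cdot \frac{19}{212182} = \frac{1957}{106091}$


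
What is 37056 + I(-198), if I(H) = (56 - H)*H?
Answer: -13236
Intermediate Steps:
I(H) = H*(56 - H)
37056 + I(-198) = 37056 - 198*(56 - 1*(-198)) = 37056 - 198*(56 + 198) = 37056 - 198*254 = 37056 - 50292 = -13236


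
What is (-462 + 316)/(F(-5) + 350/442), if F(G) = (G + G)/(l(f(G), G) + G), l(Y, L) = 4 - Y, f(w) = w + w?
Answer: 290394/635 ≈ 457.31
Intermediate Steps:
f(w) = 2*w
F(G) = 2*G/(4 - G) (F(G) = (G + G)/((4 - 2*G) + G) = (2*G)/((4 - 2*G) + G) = (2*G)/(4 - G) = 2*G/(4 - G))
(-462 + 316)/(F(-5) + 350/442) = (-462 + 316)/(-2*(-5)/(-4 - 5) + 350/442) = -146/(-2*(-5)/(-9) + 350*(1/442)) = -146/(-2*(-5)*(-1/9) + 175/221) = -146/(-10/9 + 175/221) = -146/(-635/1989) = -146*(-1989/635) = 290394/635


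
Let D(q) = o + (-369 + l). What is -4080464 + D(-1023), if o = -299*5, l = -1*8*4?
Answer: -4082360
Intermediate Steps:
l = -32 (l = -8*4 = -32)
o = -1495
D(q) = -1896 (D(q) = -1495 + (-369 - 32) = -1495 - 401 = -1896)
-4080464 + D(-1023) = -4080464 - 1896 = -4082360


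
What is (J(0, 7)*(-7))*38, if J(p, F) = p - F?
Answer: 1862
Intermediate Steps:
(J(0, 7)*(-7))*38 = ((0 - 1*7)*(-7))*38 = ((0 - 7)*(-7))*38 = -7*(-7)*38 = 49*38 = 1862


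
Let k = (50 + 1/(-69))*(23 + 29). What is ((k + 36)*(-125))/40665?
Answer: -4545800/561177 ≈ -8.1005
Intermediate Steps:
k = 179348/69 (k = (50 - 1/69)*52 = (3449/69)*52 = 179348/69 ≈ 2599.2)
((k + 36)*(-125))/40665 = ((179348/69 + 36)*(-125))/40665 = ((181832/69)*(-125))*(1/40665) = -22729000/69*1/40665 = -4545800/561177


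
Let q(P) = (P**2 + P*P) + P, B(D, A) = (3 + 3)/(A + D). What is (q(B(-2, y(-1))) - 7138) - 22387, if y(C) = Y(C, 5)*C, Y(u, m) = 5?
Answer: -1446695/49 ≈ -29524.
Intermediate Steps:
y(C) = 5*C
B(D, A) = 6/(A + D)
q(P) = P + 2*P**2 (q(P) = (P**2 + P**2) + P = 2*P**2 + P = P + 2*P**2)
(q(B(-2, y(-1))) - 7138) - 22387 = ((6/(5*(-1) - 2))*(1 + 2*(6/(5*(-1) - 2))) - 7138) - 22387 = ((6/(-5 - 2))*(1 + 2*(6/(-5 - 2))) - 7138) - 22387 = ((6/(-7))*(1 + 2*(6/(-7))) - 7138) - 22387 = ((6*(-1/7))*(1 + 2*(6*(-1/7))) - 7138) - 22387 = (-6*(1 + 2*(-6/7))/7 - 7138) - 22387 = (-6*(1 - 12/7)/7 - 7138) - 22387 = (-6/7*(-5/7) - 7138) - 22387 = (30/49 - 7138) - 22387 = -349732/49 - 22387 = -1446695/49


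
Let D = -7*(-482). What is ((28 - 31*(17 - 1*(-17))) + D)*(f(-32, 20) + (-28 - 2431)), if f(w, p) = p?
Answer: -5726772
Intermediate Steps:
D = 3374
((28 - 31*(17 - 1*(-17))) + D)*(f(-32, 20) + (-28 - 2431)) = ((28 - 31*(17 - 1*(-17))) + 3374)*(20 + (-28 - 2431)) = ((28 - 31*(17 + 17)) + 3374)*(20 - 2459) = ((28 - 31*34) + 3374)*(-2439) = ((28 - 1054) + 3374)*(-2439) = (-1026 + 3374)*(-2439) = 2348*(-2439) = -5726772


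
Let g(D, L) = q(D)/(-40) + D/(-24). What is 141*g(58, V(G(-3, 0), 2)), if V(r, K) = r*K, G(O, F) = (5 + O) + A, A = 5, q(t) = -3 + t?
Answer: -4277/8 ≈ -534.63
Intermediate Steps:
G(O, F) = 10 + O (G(O, F) = (5 + O) + 5 = 10 + O)
V(r, K) = K*r
g(D, L) = 3/40 - D/15 (g(D, L) = (-3 + D)/(-40) + D/(-24) = (-3 + D)*(-1/40) + D*(-1/24) = (3/40 - D/40) - D/24 = 3/40 - D/15)
141*g(58, V(G(-3, 0), 2)) = 141*(3/40 - 1/15*58) = 141*(3/40 - 58/15) = 141*(-91/24) = -4277/8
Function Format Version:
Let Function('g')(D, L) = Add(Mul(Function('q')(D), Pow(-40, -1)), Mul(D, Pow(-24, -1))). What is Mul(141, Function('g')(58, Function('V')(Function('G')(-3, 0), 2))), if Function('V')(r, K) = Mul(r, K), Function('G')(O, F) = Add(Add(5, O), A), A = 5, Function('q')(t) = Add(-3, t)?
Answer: Rational(-4277, 8) ≈ -534.63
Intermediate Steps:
Function('G')(O, F) = Add(10, O) (Function('G')(O, F) = Add(Add(5, O), 5) = Add(10, O))
Function('V')(r, K) = Mul(K, r)
Function('g')(D, L) = Add(Rational(3, 40), Mul(Rational(-1, 15), D)) (Function('g')(D, L) = Add(Mul(Add(-3, D), Pow(-40, -1)), Mul(D, Pow(-24, -1))) = Add(Mul(Add(-3, D), Rational(-1, 40)), Mul(D, Rational(-1, 24))) = Add(Add(Rational(3, 40), Mul(Rational(-1, 40), D)), Mul(Rational(-1, 24), D)) = Add(Rational(3, 40), Mul(Rational(-1, 15), D)))
Mul(141, Function('g')(58, Function('V')(Function('G')(-3, 0), 2))) = Mul(141, Add(Rational(3, 40), Mul(Rational(-1, 15), 58))) = Mul(141, Add(Rational(3, 40), Rational(-58, 15))) = Mul(141, Rational(-91, 24)) = Rational(-4277, 8)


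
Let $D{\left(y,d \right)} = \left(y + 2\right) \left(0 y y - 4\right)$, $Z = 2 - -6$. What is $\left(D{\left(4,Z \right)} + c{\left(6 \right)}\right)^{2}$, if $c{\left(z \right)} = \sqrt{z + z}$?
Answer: $588 - 96 \sqrt{3} \approx 421.72$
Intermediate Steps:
$Z = 8$ ($Z = 2 + 6 = 8$)
$c{\left(z \right)} = \sqrt{2} \sqrt{z}$ ($c{\left(z \right)} = \sqrt{2 z} = \sqrt{2} \sqrt{z}$)
$D{\left(y,d \right)} = -8 - 4 y$ ($D{\left(y,d \right)} = \left(2 + y\right) \left(0 y - 4\right) = \left(2 + y\right) \left(0 - 4\right) = \left(2 + y\right) \left(-4\right) = -8 - 4 y$)
$\left(D{\left(4,Z \right)} + c{\left(6 \right)}\right)^{2} = \left(\left(-8 - 16\right) + \sqrt{2} \sqrt{6}\right)^{2} = \left(\left(-8 - 16\right) + 2 \sqrt{3}\right)^{2} = \left(-24 + 2 \sqrt{3}\right)^{2}$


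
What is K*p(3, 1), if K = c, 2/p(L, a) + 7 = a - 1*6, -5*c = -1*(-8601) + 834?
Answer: 629/2 ≈ 314.50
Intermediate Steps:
c = -1887 (c = -(-1*(-8601) + 834)/5 = -(8601 + 834)/5 = -⅕*9435 = -1887)
p(L, a) = 2/(-13 + a) (p(L, a) = 2/(-7 + (a - 1*6)) = 2/(-7 + (a - 6)) = 2/(-7 + (-6 + a)) = 2/(-13 + a))
K = -1887
K*p(3, 1) = -3774/(-13 + 1) = -3774/(-12) = -3774*(-1)/12 = -1887*(-⅙) = 629/2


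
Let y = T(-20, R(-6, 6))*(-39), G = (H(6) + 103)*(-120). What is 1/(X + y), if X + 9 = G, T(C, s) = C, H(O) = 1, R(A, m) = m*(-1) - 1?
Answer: -1/11709 ≈ -8.5404e-5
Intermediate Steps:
R(A, m) = -1 - m (R(A, m) = -m - 1 = -1 - m)
G = -12480 (G = (1 + 103)*(-120) = 104*(-120) = -12480)
X = -12489 (X = -9 - 12480 = -12489)
y = 780 (y = -20*(-39) = 780)
1/(X + y) = 1/(-12489 + 780) = 1/(-11709) = -1/11709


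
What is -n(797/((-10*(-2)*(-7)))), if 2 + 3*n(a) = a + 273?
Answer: -12381/140 ≈ -88.436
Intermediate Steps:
n(a) = 271/3 + a/3 (n(a) = -⅔ + (a + 273)/3 = -⅔ + (273 + a)/3 = -⅔ + (91 + a/3) = 271/3 + a/3)
-n(797/((-10*(-2)*(-7)))) = -(271/3 + (797/((-10*(-2)*(-7))))/3) = -(271/3 + (797/((20*(-7))))/3) = -(271/3 + (797/(-140))/3) = -(271/3 + (797*(-1/140))/3) = -(271/3 + (⅓)*(-797/140)) = -(271/3 - 797/420) = -1*12381/140 = -12381/140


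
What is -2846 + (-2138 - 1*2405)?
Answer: -7389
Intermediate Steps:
-2846 + (-2138 - 1*2405) = -2846 + (-2138 - 2405) = -2846 - 4543 = -7389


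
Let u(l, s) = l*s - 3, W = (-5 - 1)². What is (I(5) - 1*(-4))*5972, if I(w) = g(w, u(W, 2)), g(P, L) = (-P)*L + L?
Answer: -1624384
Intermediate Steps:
W = 36 (W = (-6)² = 36)
u(l, s) = -3 + l*s
g(P, L) = L - L*P (g(P, L) = -L*P + L = L - L*P)
I(w) = 69 - 69*w (I(w) = (-3 + 36*2)*(1 - w) = (-3 + 72)*(1 - w) = 69*(1 - w) = 69 - 69*w)
(I(5) - 1*(-4))*5972 = ((69 - 69*5) - 1*(-4))*5972 = ((69 - 345) + 4)*5972 = (-276 + 4)*5972 = -272*5972 = -1624384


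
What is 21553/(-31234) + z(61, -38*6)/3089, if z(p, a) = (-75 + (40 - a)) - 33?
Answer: -8797111/13783118 ≈ -0.63825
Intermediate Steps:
z(p, a) = -68 - a (z(p, a) = (-35 - a) - 33 = -68 - a)
21553/(-31234) + z(61, -38*6)/3089 = 21553/(-31234) + (-68 - (-38)*6)/3089 = 21553*(-1/31234) + (-68 - 1*(-228))*(1/3089) = -3079/4462 + (-68 + 228)*(1/3089) = -3079/4462 + 160*(1/3089) = -3079/4462 + 160/3089 = -8797111/13783118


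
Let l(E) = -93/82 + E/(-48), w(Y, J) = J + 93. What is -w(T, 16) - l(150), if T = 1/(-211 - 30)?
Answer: -34355/328 ≈ -104.74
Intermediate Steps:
T = -1/241 (T = 1/(-241) = -1/241 ≈ -0.0041494)
w(Y, J) = 93 + J
l(E) = -93/82 - E/48 (l(E) = -93*1/82 + E*(-1/48) = -93/82 - E/48)
-w(T, 16) - l(150) = -(93 + 16) - (-93/82 - 1/48*150) = -1*109 - (-93/82 - 25/8) = -109 - 1*(-1397/328) = -109 + 1397/328 = -34355/328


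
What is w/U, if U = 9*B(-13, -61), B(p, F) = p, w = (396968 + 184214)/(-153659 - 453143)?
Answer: 41513/5071131 ≈ 0.0081861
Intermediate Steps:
w = -41513/43343 (w = 581182/(-606802) = 581182*(-1/606802) = -41513/43343 ≈ -0.95778)
U = -117 (U = 9*(-13) = -117)
w/U = -41513/43343/(-117) = -41513/43343*(-1/117) = 41513/5071131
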